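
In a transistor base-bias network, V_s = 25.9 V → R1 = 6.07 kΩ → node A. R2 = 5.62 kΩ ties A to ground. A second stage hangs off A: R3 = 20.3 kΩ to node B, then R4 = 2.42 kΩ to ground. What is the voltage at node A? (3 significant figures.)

V_A ≈ 11.0 V

Node A sees R2 in parallel with the series input of stage 2, R3 + R4 = 22.72 kΩ.
Effective lower resistance at A: R2 ‖ 22.72 = 4.506 kΩ.
So V_A = 25.9 × 0.4260 = 11.03 V.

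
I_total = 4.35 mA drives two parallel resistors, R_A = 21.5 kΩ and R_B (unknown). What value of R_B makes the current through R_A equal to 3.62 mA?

In a two-way split, I_A/I_total = R_B/(R_A + R_B).
3.62/4.35 = R_B/(R_A + R_B) → R_B = R_A · (0.8322)/(1 − 0.8322) = 21.5 × 4.959 = 106.6 kΩ.

R_B ≈ 107 kΩ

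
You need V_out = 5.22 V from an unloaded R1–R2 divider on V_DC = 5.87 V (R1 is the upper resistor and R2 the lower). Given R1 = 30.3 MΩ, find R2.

R2 ≈ 243 MΩ

V_out/V_DC = R2/(R1+R2) = 0.8893.
So R2 = R1 · V_out/(V_DC − V_out) = 30.3 × 5.22/(5.87 − 5.22) = 30.3 × 8.031 = 243.3 MΩ.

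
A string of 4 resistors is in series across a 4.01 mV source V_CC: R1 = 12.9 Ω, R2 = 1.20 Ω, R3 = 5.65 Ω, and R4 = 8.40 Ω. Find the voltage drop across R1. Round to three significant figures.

Series total: ΣR = 12.9 + 1.20 + 5.65 + 8.40 = 28.15 Ω.
V = V_CC · R/ΣR = 4.01 × 0.4583 = 1.838 mV.

V ≈ 1.84 mV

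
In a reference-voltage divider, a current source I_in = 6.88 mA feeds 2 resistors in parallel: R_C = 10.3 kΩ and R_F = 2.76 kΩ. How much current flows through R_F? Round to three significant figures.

For two parallel branches, I_k = I_in · (other R)/(sum of R).
So I = 6.88 × 10.3/13.06 = 5.426 mA.

I ≈ 5.43 mA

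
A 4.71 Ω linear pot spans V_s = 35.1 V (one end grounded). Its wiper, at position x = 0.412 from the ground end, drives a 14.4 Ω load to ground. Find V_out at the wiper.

V_out ≈ 13.4 V

The pot divides into 2.769 Ω above the wiper and 1.941 Ω below.
Lower segment in parallel with the load: 1.941 ‖ 14.4 = 1.710 Ω.
Then V_out = V_s · 1.710/(2.769 + 1.710) = 13.40 V.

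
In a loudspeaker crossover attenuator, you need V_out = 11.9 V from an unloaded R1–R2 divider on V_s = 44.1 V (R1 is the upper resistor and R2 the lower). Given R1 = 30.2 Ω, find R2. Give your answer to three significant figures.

The divider ratio is R2/(R1+R2) = 11.9/44.1 = 0.2698.
Rearranging, R2 = R1·k/(1−k) = 30.2 × 0.3696 = 11.16 Ω.

R2 ≈ 11.2 Ω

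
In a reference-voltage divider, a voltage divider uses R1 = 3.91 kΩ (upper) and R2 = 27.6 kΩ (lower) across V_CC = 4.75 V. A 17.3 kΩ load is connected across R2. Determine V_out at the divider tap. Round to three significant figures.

The load sits in parallel with R2, giving an effective lower resistance R2' = R2·R_L/(R2+R_L) = 10.63 kΩ.
Then V_out = V_CC · R2'/(R1 + R2') = 4.75 × 10.63/14.54 = 3.473 V.
(Unloaded it would be 4.16 V; the load pulls it down.)

V_out ≈ 3.47 V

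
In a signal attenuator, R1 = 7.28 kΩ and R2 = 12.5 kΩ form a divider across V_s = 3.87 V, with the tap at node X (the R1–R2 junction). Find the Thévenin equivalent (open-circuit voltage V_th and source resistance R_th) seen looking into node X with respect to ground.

V_th ≈ 2.45 V, R_th ≈ 4.60 kΩ

V_th is the unloaded tap voltage: V_s · R2/(R1+R2) = 3.87 × 0.6320 = 2.446 V.
Looking into X with the source shorted: R_th = R1·R2/(R1+R2) = 7.280 × 12.5/19.78 = 4.601 kΩ.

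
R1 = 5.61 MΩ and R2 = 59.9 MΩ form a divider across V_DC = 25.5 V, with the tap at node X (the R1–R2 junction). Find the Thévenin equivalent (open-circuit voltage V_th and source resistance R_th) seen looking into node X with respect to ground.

V_th ≈ 23.3 V, R_th ≈ 5.13 MΩ

V_th is the unloaded tap voltage: V_DC · R2/(R1+R2) = 25.5 × 0.9144 = 23.32 V.
With V_DC suppressed (replaced by a short), R_th = R1 ‖ R2 = (5.610 × 59.9)/(5.610 + 59.9) = 5.130 MΩ.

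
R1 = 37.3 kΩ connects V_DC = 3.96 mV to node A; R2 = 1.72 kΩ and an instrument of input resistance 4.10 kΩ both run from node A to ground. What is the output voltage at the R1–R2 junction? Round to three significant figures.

V_out ≈ 0.125 mV

R2 ‖ R_L = (1.72 × 4.10)/(1.72 + 4.10) = 1.212 kΩ.
Voltage divider with the loaded lower leg: V_out = 3.96 × 1.212/(37.3 + 1.212) = 3.96 × 0.03146 = 0.1246 mV.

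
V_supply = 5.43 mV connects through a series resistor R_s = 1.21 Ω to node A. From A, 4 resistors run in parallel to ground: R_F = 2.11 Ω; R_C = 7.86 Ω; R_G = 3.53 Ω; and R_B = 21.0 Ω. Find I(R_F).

Combine the parallel branches: R_p = (1/2.11 + 1/7.86 + 1/3.53 + 1/21.0)⁻¹ = 1.073 Ω.
V_A by voltage divider: V_A = 5.43 × 1.073/(1.21 + 1.073) = 2.552 mV.
I(R_F) = V_A / R_F = 2.552/2.11 = 1.209 mA.

I ≈ 1.21 mA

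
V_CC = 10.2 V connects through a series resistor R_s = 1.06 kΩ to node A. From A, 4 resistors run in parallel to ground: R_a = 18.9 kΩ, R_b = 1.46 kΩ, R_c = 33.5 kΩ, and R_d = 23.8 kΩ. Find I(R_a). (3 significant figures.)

I ≈ 0.290 mA

Equivalent of the parallel group: R_p = 1.235 kΩ.
V_A by voltage divider: V_A = 10.2 × 1.235/(1.06 + 1.235) = 5.489 V.
Branch current I = V_A/R_a = 5.489/18.9 = 0.2904 mA.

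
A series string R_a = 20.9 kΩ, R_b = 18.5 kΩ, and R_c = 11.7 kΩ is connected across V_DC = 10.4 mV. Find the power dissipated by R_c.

P ≈ 0.485 nW

The common current is I = 10.4/51.10 = 0.2035 µA.
V(R_c) = I·R = 2.381 mV; P = V·I = 2.381 × 0.2035 = 0.4846 nW.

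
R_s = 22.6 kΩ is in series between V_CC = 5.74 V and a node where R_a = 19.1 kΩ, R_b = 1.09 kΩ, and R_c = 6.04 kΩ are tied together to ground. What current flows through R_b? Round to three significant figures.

I ≈ 0.198 mA

Equivalent of the parallel group: R_p = 0.8808 kΩ.
V_A = 5.74 × 0.8808/23.48 = 0.2153 V.
Branch current I = V_A/R_b = 0.2153/1.09 = 0.1975 mA.
(Check via current divider: I_total = 0.2445 mA; share G_k/ΣG = 0.8081 → same result.)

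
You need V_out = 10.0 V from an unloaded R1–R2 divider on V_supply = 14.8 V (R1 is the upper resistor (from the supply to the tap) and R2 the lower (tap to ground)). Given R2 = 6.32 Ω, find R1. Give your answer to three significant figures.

The divider ratio is R2/(R1+R2) = 10.0/14.8 = 0.6757.
Rearranging, R1 = R2·(1−k)/k = 6.32 × 0.4800 = 3.034 Ω.

R1 ≈ 3.03 Ω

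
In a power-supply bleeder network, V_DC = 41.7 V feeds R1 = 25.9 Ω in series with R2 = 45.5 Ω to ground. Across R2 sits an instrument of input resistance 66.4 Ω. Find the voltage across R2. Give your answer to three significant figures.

The load sits in parallel with R2, giving an effective lower resistance R2' = R2·R_L/(R2+R_L) = 27.00 Ω.
Now apply the divider: V_out = 41.7 × 0.5104 = 21.28 V.

V_out ≈ 21.3 V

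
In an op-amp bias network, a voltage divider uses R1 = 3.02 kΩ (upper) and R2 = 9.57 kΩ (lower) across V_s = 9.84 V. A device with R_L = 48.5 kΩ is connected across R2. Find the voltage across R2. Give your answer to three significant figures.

The load sits in parallel with R2, giving an effective lower resistance R2' = R2·R_L/(R2+R_L) = 7.993 kΩ.
Voltage divider with the loaded lower leg: V_out = 9.84 × 7.993/(3.02 + 7.993) = 9.84 × 0.7258 = 7.142 V.
(Unloaded it would be 7.48 V; the load pulls it down.)

V_out ≈ 7.14 V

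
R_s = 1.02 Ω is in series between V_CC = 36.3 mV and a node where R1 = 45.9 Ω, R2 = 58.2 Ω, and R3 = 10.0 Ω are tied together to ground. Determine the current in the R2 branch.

Equivalent of the parallel group: R_p = 7.196 Ω.
V_A = 36.3 × 7.196/8.216 = 31.79 mV.
Branch current I = V_A/R2 = 31.79/58.2 = 0.5463 mA.

I ≈ 0.546 mA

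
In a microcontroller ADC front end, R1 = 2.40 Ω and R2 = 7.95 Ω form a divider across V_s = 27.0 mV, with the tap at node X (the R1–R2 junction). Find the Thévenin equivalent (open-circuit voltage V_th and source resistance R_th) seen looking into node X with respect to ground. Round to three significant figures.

V_th ≈ 20.7 mV, R_th ≈ 1.84 Ω

V_th is the unloaded tap voltage: V_s · R2/(R1+R2) = 27.0 × 0.7681 = 20.74 mV.
With V_s suppressed (replaced by a short), R_th = R1 ‖ R2 = (2.400 × 7.95)/(2.400 + 7.95) = 1.843 Ω.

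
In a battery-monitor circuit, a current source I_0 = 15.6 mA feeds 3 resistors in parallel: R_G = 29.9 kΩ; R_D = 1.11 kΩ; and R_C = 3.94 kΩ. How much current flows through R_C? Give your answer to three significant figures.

Total conductance ΣG = 1/29.9 + 1/1.11 + 1/3.94 = 1.188 (units of 1/kΩ).
R_C takes the fraction G_k/ΣG = 0.2538/1.188 = 0.2136, so I = 15.6 × 0.2136 = 3.332 mA.

I ≈ 3.33 mA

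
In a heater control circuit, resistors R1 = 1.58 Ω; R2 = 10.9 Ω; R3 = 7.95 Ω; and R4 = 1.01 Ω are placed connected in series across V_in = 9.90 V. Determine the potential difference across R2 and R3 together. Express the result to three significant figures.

ΣR = 1.58 + 10.9 + 7.95 + 1.01 = 21.44 Ω.
R_{R2..R3} = 10.9 + 7.95 = 18.85 Ω.
Voltage divider: V = V_in · (18.85 / 21.44) = 9.90 × 0.8792 = 8.704 V.

V ≈ 8.70 V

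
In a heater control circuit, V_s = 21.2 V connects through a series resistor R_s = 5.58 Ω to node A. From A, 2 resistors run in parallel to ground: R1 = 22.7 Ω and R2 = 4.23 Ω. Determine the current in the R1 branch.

I ≈ 0.364 A

Combine the parallel branches: R_p = (1/22.7 + 1/4.23)⁻¹ = 3.566 Ω.
Node voltage V_A = V_s · R_p/(R_s + R_p) = 21.2 × 0.3899 = 8.265 V.
I(R1) = V_A / R1 = 8.265/22.7 = 0.3641 A.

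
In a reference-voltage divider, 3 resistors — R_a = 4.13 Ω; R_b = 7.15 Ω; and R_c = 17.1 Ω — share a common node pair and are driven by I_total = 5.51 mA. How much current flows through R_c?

I ≈ 0.732 mA

Conductances: ΣG = 1/4.13 + 1/7.15 + 1/17.1 = 0.4405 (1/Ω).
R_c takes the fraction G_k/ΣG = 0.05848/0.4405 = 0.1328, so I = 5.51 × 0.1328 = 0.7315 mA.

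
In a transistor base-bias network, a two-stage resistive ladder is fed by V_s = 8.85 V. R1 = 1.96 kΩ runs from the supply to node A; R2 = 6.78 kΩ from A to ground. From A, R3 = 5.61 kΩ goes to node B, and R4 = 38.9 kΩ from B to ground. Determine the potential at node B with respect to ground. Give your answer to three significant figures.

V_B ≈ 5.80 V

Looking into the second stage from A: R3 + R4 = 44.51 kΩ appears in parallel with R2.
R2 ‖ (R3+R4) = 5.884 kΩ.
First divider: V_A = V_s · 5.884/(1.96 + 5.884) = 6.639 V.
Stage 2 is unloaded, so V_B = V_A · R4/(R3+R4) = 6.639 × 38.9/44.51 = 5.802 V.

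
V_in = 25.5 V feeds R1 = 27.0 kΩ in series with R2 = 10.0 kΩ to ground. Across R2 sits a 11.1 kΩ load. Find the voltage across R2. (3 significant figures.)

V_out ≈ 4.16 V

The load sits in parallel with R2, giving an effective lower resistance R2' = R2·R_L/(R2+R_L) = 5.261 kΩ.
Then V_out = V_in · R2'/(R1 + R2') = 25.5 × 5.261/32.26 = 4.158 V.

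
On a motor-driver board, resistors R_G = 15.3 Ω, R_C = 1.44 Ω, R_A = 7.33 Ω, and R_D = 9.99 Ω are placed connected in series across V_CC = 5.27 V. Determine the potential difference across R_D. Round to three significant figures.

V ≈ 1.55 V

Series total: ΣR = 15.3 + 1.44 + 7.33 + 9.99 = 34.06 Ω.
V = V_CC · R/ΣR = 5.27 × 0.2933 = 1.546 V.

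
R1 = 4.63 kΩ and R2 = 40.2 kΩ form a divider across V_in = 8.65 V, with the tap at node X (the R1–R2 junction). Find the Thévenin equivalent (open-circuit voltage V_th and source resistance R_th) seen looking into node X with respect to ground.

V_th is the unloaded tap voltage: V_in · R2/(R1+R2) = 8.65 × 0.8967 = 7.757 V.
Looking into X with the source shorted: R_th = R1·R2/(R1+R2) = 4.630 × 40.2/44.83 = 4.152 kΩ.

V_th ≈ 7.76 V, R_th ≈ 4.15 kΩ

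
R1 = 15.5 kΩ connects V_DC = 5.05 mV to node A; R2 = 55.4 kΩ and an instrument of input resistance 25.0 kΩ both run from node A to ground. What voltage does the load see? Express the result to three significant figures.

First combine the lower leg with the load: R2 ‖ R_L = 17.23 kΩ.
Then V_out = V_DC · R2'/(R1 + R2') = 5.05 × 17.23/32.73 = 2.658 mV.

V_out ≈ 2.66 mV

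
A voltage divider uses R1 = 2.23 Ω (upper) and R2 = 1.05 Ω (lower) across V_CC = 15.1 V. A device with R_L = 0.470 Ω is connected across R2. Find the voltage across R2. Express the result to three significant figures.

First combine the lower leg with the load: R2 ‖ R_L = 0.3247 Ω.
Now apply the divider: V_out = 15.1 × 0.1271 = 1.919 V.
(Unloaded it would be 4.83 V; the load pulls it down.)

V_out ≈ 1.92 V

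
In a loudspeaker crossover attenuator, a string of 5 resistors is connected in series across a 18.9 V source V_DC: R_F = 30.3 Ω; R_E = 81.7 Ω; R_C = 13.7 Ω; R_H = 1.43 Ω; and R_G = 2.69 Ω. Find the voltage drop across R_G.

ΣR = 30.3 + 81.7 + 13.7 + 1.43 + 2.69 = 129.8 Ω.
By the voltage-divider rule, V = 18.9 × 2.690/129.8 = 0.3916 V.

V ≈ 0.392 V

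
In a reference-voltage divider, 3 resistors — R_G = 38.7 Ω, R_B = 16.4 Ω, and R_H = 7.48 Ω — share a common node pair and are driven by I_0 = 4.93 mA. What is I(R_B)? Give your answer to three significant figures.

I ≈ 1.36 mA

Conductances: ΣG = 1/38.7 + 1/16.4 + 1/7.48 = 0.2205 (1/Ω).
R_B takes the fraction G_k/ΣG = 0.06098/0.2205 = 0.2765, so I = 4.93 × 0.2765 = 1.363 mA.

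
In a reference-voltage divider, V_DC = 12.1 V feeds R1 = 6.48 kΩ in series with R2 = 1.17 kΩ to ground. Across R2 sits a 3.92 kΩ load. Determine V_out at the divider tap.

V_out ≈ 1.48 V

R2 ‖ R_L = (1.17 × 3.92)/(1.17 + 3.92) = 0.9011 kΩ.
Then V_out = V_DC · R2'/(R1 + R2') = 12.1 × 0.9011/7.381 = 1.477 V.
(Unloaded it would be 1.85 V; the load pulls it down.)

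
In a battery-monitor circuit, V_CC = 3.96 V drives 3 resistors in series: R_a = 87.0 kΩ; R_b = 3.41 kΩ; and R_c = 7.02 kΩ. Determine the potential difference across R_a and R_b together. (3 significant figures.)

Series total: ΣR = 87.0 + 3.41 + 7.02 = 97.43 kΩ.
R_{R_a..R_b} = 87.0 + 3.41 = 90.41 kΩ.
Voltage divider: V = V_CC · (90.41 / 97.43) = 3.96 × 0.9279 = 3.675 V.

V ≈ 3.67 V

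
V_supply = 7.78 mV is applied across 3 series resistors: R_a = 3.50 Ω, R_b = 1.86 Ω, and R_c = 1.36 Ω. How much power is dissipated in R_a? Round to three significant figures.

ΣR = 6.720 Ω → I = 7.78/6.720 = 1.158 mA.
P = I²R = 1.340 × 3.50 = 4.691 µW.

P ≈ 4.69 µW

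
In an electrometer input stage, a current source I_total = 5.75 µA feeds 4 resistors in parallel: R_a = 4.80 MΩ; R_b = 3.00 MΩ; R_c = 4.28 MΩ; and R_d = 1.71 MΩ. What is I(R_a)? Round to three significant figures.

I ≈ 0.881 µA

ΣG = 1/4.80 + 1/3.00 + 1/4.28 + 1/1.71 = 1.360.
R_a takes the fraction G_k/ΣG = 0.2083/1.360 = 0.1532, so I = 5.75 × 0.1532 = 0.8808 µA.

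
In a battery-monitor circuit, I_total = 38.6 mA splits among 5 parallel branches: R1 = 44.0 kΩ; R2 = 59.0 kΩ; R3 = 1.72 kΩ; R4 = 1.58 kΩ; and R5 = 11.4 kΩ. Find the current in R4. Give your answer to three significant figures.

I ≈ 18.2 mA

Total conductance ΣG = 1/44.0 + 1/59.0 + 1/1.72 + 1/1.58 + 1/11.4 = 1.342 (units of 1/kΩ).
By the current-divider rule, I = I_total · G_k/ΣG = 38.6 × 0.4717 = 18.21 mA.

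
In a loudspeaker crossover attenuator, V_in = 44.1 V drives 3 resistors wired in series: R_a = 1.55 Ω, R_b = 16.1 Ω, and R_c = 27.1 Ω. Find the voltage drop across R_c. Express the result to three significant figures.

V ≈ 26.7 V

ΣR = 1.55 + 16.1 + 27.1 = 44.75 Ω.
Voltage divider: V = V_in · (27.10 / 44.75) = 44.1 × 0.6056 = 26.71 V.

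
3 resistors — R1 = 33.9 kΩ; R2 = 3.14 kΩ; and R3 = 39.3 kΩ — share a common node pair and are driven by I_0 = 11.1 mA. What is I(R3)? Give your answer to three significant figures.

ΣG = 1/33.9 + 1/3.14 + 1/39.3 = 0.3734.
R3 takes the fraction G_k/ΣG = 0.02545/0.3734 = 0.06814, so I = 11.1 × 0.06814 = 0.7564 mA.

I ≈ 0.756 mA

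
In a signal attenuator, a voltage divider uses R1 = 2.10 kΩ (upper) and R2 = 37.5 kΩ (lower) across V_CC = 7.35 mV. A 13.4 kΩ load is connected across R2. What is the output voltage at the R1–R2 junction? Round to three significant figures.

First combine the lower leg with the load: R2 ‖ R_L = 9.872 kΩ.
Voltage divider with the loaded lower leg: V_out = 7.35 × 9.872/(2.10 + 9.872) = 7.35 × 0.8246 = 6.061 mV.

V_out ≈ 6.06 mV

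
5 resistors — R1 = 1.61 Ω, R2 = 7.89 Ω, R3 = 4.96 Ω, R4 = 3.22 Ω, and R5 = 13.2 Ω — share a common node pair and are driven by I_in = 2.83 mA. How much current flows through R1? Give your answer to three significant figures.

I ≈ 1.32 mA

Total conductance ΣG = 1/1.61 + 1/7.89 + 1/4.96 + 1/3.22 + 1/13.2 = 1.336 (units of 1/Ω).
By the current-divider rule, I = I_in · G_k/ΣG = 2.83 × 0.4650 = 1.316 mA.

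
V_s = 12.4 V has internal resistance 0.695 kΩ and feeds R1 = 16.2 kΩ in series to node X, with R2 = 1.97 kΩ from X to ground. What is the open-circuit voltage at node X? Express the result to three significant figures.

V_th ≈ 1.29 V

R1' = 0.695 + 16.2 = 16.89 kΩ (source resistance + R1).
Open-circuit (no load on X): V_th = V_s · R2/(R1' + R2) = 12.4 × 1.97/(16.89 + 1.97) = 1.295 V.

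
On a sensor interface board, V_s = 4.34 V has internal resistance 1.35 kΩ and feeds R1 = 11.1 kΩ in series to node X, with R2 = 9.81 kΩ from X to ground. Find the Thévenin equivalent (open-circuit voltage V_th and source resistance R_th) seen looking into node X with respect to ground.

R1' = 1.35 + 11.1 = 12.45 kΩ (source resistance + R1).
Open-circuit (no load on X): V_th = V_s · R2/(R1' + R2) = 4.34 × 9.81/(12.45 + 9.81) = 1.913 V.
Zeroing V_s shorts the top of R1' to ground, so R_th = R1' ‖ R2 = 5.487 kΩ.

V_th ≈ 1.91 V, R_th ≈ 5.49 kΩ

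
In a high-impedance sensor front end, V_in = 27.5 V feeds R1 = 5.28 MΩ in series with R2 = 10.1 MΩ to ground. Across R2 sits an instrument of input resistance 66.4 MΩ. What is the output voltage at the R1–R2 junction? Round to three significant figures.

R2 ‖ R_L = (10.1 × 66.4)/(10.1 + 66.4) = 8.767 MΩ.
Then V_out = V_in · R2'/(R1 + R2') = 27.5 × 8.767/14.05 = 17.16 V.

V_out ≈ 17.2 V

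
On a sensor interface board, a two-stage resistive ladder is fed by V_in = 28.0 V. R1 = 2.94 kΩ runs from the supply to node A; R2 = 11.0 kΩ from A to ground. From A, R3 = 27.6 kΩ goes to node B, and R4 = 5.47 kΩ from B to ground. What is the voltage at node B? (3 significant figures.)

V_B ≈ 3.42 V

The second stage (R3 + R4 = 33.07 kΩ) loads node A in parallel with R2.
R2 ‖ (R3+R4) = 8.254 kΩ.
V_A = 28.0 × 8.254/(2.94 + 8.254) = 20.65 V.
V_B = V_A × 0.1654 = 3.415 V.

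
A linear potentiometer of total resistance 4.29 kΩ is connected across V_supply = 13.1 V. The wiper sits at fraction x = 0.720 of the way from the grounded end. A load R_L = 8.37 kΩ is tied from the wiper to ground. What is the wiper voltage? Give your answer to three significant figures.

Lower segment x·R_p = 3.089 kΩ; upper segment (1−x)·R_p = 1.201 kΩ.
(x·R_p) ‖ R_L = 2.256 kΩ.
V_out = 13.1 × 2.256/(1.201 + 2.256) = 8.549 V.

V_out ≈ 8.55 V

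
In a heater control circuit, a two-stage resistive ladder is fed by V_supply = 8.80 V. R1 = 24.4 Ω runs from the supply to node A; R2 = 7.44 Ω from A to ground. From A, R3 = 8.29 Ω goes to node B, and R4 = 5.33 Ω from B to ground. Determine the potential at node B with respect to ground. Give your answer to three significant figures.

V_B ≈ 0.567 V

The second stage (R3 + R4 = 13.62 Ω) loads node A in parallel with R2.
Effective lower resistance at A: R2 ‖ 13.62 = 4.812 Ω.
So V_A = 8.80 × 0.1647 = 1.450 V.
Stage 2 is unloaded, so V_B = V_A · R4/(R3+R4) = 1.450 × 5.33/13.62 = 0.5672 V.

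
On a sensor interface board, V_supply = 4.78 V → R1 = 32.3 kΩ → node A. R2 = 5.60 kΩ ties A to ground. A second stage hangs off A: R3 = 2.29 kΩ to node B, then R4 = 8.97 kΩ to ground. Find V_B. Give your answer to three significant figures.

The second stage (R3 + R4 = 11.26 kΩ) loads node A in parallel with R2.
R2 ‖ (R3+R4) = 3.740 kΩ.
First divider: V_A = V_supply · 3.740/(32.3 + 3.740) = 0.4960 V.
Stage 2 is unloaded, so V_B = V_A · R4/(R3+R4) = 0.4960 × 8.97/11.26 = 0.3952 V.

V_B ≈ 0.395 V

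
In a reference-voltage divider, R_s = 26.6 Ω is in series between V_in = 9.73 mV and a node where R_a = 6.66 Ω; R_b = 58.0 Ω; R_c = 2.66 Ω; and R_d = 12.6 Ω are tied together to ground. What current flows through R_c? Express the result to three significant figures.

I ≈ 0.208 mA

Combine the parallel branches: R_p = (1/6.66 + 1/58.0 + 1/2.66 + 1/12.6)⁻¹ = 1.606 Ω.
V_A by voltage divider: V_A = 9.73 × 1.606/(26.6 + 1.606) = 0.5540 mV.
Branch current I = V_A/R_c = 0.5540/2.66 = 0.2083 mA.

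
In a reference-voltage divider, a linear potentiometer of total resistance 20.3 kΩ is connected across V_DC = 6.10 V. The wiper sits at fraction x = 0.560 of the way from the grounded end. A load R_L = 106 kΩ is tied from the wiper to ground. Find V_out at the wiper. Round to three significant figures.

Lower segment x·R_p = 11.37 kΩ; upper segment (1−x)·R_p = 8.932 kΩ.
Lower segment in parallel with the load: 11.37 ‖ 106 = 10.27 kΩ.
V_out = 6.10 × 10.27/(8.932 + 10.27) = 3.262 V.

V_out ≈ 3.26 V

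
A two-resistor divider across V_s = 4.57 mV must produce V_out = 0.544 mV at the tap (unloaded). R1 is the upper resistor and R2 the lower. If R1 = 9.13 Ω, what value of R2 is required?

V_out/V_s = R2/(R1+R2) = 0.1190.
R2 = R1 · 0.1190/(1 − 0.1190) = 1.234 Ω.

R2 ≈ 1.23 Ω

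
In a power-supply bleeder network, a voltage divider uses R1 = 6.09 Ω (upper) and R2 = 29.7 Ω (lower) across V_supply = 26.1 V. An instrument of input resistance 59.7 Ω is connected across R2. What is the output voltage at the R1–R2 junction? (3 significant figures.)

First combine the lower leg with the load: R2 ‖ R_L = 19.83 Ω.
Now apply the divider: V_out = 26.1 × 0.7651 = 19.97 V.
(Unloaded it would be 21.7 V; the load pulls it down.)

V_out ≈ 20.0 V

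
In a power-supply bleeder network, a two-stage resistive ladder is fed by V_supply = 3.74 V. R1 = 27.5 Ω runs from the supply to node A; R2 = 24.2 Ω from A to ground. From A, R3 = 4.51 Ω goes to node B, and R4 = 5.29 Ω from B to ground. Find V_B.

V_B ≈ 0.408 V

Looking into the second stage from A: R3 + R4 = 9.800 Ω appears in parallel with R2.
Effective lower resistance at A: R2 ‖ 9.800 = 6.975 Ω.
So V_A = 3.74 × 0.2023 = 0.7567 V.
Then the unloaded second divider: V_B = V_A × R4/(R3+R4) = 0.7567 × 0.5398 = 0.4085 V.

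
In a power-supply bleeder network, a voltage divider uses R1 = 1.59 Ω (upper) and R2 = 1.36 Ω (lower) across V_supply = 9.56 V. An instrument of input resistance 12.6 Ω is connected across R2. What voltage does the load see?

V_out ≈ 4.17 V

The load sits in parallel with R2, giving an effective lower resistance R2' = R2·R_L/(R2+R_L) = 1.228 Ω.
Voltage divider with the loaded lower leg: V_out = 9.56 × 1.228/(1.59 + 1.228) = 9.56 × 0.4357 = 4.165 V.
(Unloaded it would be 4.41 V; the load pulls it down.)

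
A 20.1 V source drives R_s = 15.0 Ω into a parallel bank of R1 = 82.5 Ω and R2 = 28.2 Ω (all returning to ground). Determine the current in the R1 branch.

Parallel bank: R_p = 1/(1/82.5 + 1/28.2) = 21.02 Ω.
V_A = 20.1 × 21.02/36.02 = 11.73 V.
Branch current I = V_A/R1 = 11.73/82.5 = 0.1422 A.
(Equivalently: I_total = 0.5581 A, then current-divider fraction G_k/ΣG = 0.2547.)

I ≈ 0.142 A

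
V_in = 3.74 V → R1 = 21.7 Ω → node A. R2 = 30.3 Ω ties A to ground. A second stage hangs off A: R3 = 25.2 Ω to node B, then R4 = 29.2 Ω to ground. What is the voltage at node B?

Node A sees R2 in parallel with the series input of stage 2, R3 + R4 = 54.40 Ω.
Effective lower resistance at A: R2 ‖ 54.40 = 19.46 Ω.
V_A = 3.74 × 19.46/(21.7 + 19.46) = 1.768 V.
V_B = V_A × 0.5368 = 0.9491 V.

V_B ≈ 0.949 V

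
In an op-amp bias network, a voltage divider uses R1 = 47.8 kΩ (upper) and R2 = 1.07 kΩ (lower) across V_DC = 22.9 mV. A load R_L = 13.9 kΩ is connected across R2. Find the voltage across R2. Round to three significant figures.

V_out ≈ 0.466 mV

First combine the lower leg with the load: R2 ‖ R_L = 0.9935 kΩ.
Then V_out = V_DC · R2'/(R1 + R2') = 22.9 × 0.9935/48.79 = 0.4663 mV.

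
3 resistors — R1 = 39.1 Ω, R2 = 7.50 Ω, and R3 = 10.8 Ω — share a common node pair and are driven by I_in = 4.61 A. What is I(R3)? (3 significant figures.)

I ≈ 1.70 A

Conductances: ΣG = 1/39.1 + 1/7.50 + 1/10.8 = 0.2515 (1/Ω).
R3 takes the fraction G_k/ΣG = 0.09259/0.2515 = 0.3682, so I = 4.61 × 0.3682 = 1.697 A.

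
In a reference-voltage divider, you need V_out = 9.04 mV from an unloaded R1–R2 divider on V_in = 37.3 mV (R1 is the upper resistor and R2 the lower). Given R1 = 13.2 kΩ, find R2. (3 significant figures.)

R2 ≈ 4.22 kΩ

V_out/V_in = R2/(R1+R2) = 0.2424.
So R2 = R1 · V_out/(V_in − V_out) = 13.2 × 9.04/(37.3 − 9.04) = 13.2 × 0.3199 = 4.223 kΩ.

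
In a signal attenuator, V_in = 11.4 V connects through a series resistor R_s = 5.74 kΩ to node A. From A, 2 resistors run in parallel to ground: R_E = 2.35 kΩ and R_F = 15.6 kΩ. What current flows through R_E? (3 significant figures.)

I ≈ 1.27 mA

Combine the parallel branches: R_p = (1/2.35 + 1/15.6)⁻¹ = 2.042 kΩ.
V_A by voltage divider: V_A = 11.4 × 2.042/(5.74 + 2.042) = 2.992 V.
Branch current I = V_A/R_E = 2.992/2.35 = 1.273 mA.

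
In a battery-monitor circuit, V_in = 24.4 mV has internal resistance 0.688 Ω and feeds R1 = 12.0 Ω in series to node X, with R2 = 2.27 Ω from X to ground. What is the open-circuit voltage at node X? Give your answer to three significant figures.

V_th ≈ 3.70 mV

R1' = 0.688 + 12.0 = 12.69 Ω (source resistance + R1).
With X open, the divider is unloaded: V_th = 24.4 × 2.27/14.96 = 3.703 mV.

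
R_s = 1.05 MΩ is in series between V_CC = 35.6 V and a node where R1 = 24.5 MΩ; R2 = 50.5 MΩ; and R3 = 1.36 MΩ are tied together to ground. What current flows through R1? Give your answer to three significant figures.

Equivalent of the parallel group: R_p = 1.256 MΩ.
Node voltage V_A = V_CC · R_p/(R_s + R_p) = 35.6 × 0.5447 = 19.39 V.
I(R1) = V_A / R1 = 19.39/24.5 = 0.7916 µA.
(Check via current divider: I_total = 15.44 µA; share G_k/ΣG = 0.05128 → same result.)

I ≈ 0.792 µA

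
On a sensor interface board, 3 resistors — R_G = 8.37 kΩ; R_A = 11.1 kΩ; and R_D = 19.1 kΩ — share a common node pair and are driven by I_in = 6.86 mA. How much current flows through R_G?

ΣG = 1/8.37 + 1/11.1 + 1/19.1 = 0.2619.
Current divider: I(R_G) = I_in · G_k/ΣG = 6.86 × (0.1195/0.2619) = 6.86 × 0.4561 = 3.129 mA.

I ≈ 3.13 mA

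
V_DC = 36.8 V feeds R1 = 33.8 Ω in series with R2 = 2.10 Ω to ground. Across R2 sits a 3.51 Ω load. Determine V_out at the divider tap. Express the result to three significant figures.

R2 ‖ R_L = (2.10 × 3.51)/(2.10 + 3.51) = 1.314 Ω.
Then V_out = V_DC · R2'/(R1 + R2') = 36.8 × 1.314/35.11 = 1.377 V.

V_out ≈ 1.38 V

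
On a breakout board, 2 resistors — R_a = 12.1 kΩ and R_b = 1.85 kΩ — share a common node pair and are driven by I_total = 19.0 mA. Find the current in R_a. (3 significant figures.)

I ≈ 2.52 mA

With just two branches, the current splits inversely with resistance.
I(R_a) = 19.0 × 1.85/(12.1 + 1.85) = 19.0 × 0.1326 = 2.520 mA.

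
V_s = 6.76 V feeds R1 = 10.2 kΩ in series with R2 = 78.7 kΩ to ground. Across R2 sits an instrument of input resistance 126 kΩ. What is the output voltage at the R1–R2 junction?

V_out ≈ 5.58 V

First combine the lower leg with the load: R2 ‖ R_L = 48.44 kΩ.
Voltage divider with the loaded lower leg: V_out = 6.76 × 48.44/(10.2 + 48.44) = 6.76 × 0.8261 = 5.584 V.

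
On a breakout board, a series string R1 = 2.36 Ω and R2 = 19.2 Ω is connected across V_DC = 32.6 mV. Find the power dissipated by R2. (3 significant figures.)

The common current is I = 32.6/21.56 = 1.512 mA.
P = I²R = 2.286 × 19.2 = 43.90 µW.

P ≈ 43.9 µW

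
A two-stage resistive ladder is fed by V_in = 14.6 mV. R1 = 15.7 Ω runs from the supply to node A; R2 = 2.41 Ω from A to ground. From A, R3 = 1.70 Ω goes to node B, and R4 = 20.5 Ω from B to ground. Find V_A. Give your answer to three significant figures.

Node A sees R2 in parallel with the series input of stage 2, R3 + R4 = 22.20 Ω.
Effective lower resistance at A: R2 ‖ 22.20 = 2.174 Ω.
First divider: V_A = V_in · 2.174/(15.7 + 2.174) = 1.776 mV.

V_A ≈ 1.78 mV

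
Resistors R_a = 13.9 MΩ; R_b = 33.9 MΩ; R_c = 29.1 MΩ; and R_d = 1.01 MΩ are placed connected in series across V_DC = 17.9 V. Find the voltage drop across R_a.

V ≈ 3.19 V

Series total: ΣR = 13.9 + 33.9 + 29.1 + 1.01 = 77.91 MΩ.
V = V_DC · R/ΣR = 17.9 × 0.1784 = 3.194 V.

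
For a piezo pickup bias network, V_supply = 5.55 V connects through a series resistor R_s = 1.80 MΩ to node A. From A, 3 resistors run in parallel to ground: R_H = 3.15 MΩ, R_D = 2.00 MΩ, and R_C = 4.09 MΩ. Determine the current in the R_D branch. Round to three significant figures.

I ≈ 0.953 µA

Equivalent of the parallel group: R_p = 0.9417 MΩ.
V_A = 5.55 × 0.9417/2.742 = 1.906 V.
I(R_D) = V_A / R_D = 1.906/2.00 = 0.9531 µA.
(Check via current divider: I_total = 2.024 µA; share G_k/ΣG = 0.4708 → same result.)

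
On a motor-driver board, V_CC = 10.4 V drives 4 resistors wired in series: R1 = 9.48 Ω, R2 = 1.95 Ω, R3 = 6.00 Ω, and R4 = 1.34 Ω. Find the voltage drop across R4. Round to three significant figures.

Series total: ΣR = 9.48 + 1.95 + 6.00 + 1.34 = 18.77 Ω.
V = V_CC · R/ΣR = 10.4 × 0.07139 = 0.7425 V.

V ≈ 0.742 V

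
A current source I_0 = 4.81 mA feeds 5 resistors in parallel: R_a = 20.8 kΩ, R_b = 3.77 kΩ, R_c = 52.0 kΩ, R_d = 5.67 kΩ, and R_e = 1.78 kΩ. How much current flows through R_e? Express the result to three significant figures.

I ≈ 2.52 mA

ΣG = 1/20.8 + 1/3.77 + 1/52.0 + 1/5.67 + 1/1.78 = 1.071.
Current divider: I(R_e) = I_0 · G_k/ΣG = 4.81 × (0.5618/1.071) = 4.81 × 0.5247 = 2.524 mA.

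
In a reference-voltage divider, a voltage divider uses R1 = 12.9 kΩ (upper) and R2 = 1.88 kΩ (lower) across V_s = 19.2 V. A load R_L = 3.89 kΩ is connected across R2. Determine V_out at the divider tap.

R2 ‖ R_L = (1.88 × 3.89)/(1.88 + 3.89) = 1.267 kΩ.
Then V_out = V_s · R2'/(R1 + R2') = 19.2 × 1.267/14.17 = 1.718 V.
(Unloaded it would be 2.44 V; the load pulls it down.)

V_out ≈ 1.72 V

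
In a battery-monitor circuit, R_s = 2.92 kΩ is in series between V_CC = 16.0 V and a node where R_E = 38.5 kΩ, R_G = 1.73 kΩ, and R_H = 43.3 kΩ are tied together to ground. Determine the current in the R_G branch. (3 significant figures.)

I ≈ 3.27 mA

Combine the parallel branches: R_p = (1/38.5 + 1/1.73 + 1/43.3)⁻¹ = 1.595 kΩ.
Node voltage V_A = V_CC · R_p/(R_s + R_p) = 16.0 × 0.3532 = 5.651 V.
Branch current I = V_A/R_G = 5.651/1.73 = 3.267 mA.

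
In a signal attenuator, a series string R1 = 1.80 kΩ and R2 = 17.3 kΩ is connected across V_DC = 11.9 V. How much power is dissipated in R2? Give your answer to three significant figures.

P ≈ 6.72 mW

ΣR = 19.10 kΩ → I = 11.9/19.10 = 0.6230 mA.
P(R2) = I²·R2 = (0.6230)² × 17.3 = 6.715 mW.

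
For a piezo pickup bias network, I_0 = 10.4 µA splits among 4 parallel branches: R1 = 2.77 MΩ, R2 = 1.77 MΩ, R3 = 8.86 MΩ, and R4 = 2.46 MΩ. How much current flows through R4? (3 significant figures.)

I ≈ 2.92 µA

Total conductance ΣG = 1/2.77 + 1/1.77 + 1/8.86 + 1/2.46 = 1.445 (units of 1/MΩ).
R4 takes the fraction G_k/ΣG = 0.4065/1.445 = 0.2812, so I = 10.4 × 0.2812 = 2.925 µA.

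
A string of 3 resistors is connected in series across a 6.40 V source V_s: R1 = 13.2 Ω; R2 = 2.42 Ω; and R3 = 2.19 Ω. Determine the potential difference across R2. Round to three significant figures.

ΣR = 13.2 + 2.42 + 2.19 = 17.81 Ω.
By the voltage-divider rule, V = 6.40 × 2.420/17.81 = 0.8696 V.

V ≈ 0.870 V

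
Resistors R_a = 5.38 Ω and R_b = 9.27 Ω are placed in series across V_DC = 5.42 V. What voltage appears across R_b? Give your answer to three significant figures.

V ≈ 3.43 V

Series total: ΣR = 5.38 + 9.27 = 14.65 Ω.
By the voltage-divider rule, V = 5.42 × 9.270/14.65 = 3.430 V.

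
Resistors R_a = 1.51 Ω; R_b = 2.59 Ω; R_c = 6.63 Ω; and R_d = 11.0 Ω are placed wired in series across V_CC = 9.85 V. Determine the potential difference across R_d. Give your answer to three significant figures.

V ≈ 4.99 V

Series total: ΣR = 1.51 + 2.59 + 6.63 + 11.0 = 21.73 Ω.
By the voltage-divider rule, V = 9.85 × 11.00/21.73 = 4.986 V.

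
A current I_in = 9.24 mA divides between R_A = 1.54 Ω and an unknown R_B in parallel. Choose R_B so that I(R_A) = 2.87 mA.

R_B ≈ 0.694 Ω

In a two-way split, I_A/I_in = R_B/(R_A + R_B).
With f = 0.3106, R_B = R_A · f/(1−f) = 1.54 × 0.4505 = 0.6938 Ω.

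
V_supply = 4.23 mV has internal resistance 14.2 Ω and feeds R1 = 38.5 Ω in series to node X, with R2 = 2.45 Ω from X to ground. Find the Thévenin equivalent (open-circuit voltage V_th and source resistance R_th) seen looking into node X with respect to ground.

R1' = 14.2 + 38.5 = 52.70 Ω (source resistance + R1).
V_th is the unloaded tap voltage: V_supply · R2/(R1'+R2) = 4.23 × 0.04442 = 0.1879 mV.
Looking into X with the source shorted: R_th = R1'·R2/(R1'+R2) = 52.70 × 2.45/55.15 = 2.341 Ω.

V_th ≈ 0.188 mV, R_th ≈ 2.34 Ω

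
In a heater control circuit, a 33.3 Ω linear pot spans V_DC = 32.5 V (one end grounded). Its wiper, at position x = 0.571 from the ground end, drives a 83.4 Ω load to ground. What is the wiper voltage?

V_out ≈ 16.9 V

Lower segment x·R_p = 19.01 Ω; upper segment (1−x)·R_p = 14.29 Ω.
R_L loads the lower segment: effective lower R = 15.48 Ω.
Loaded-divider output: V_out = 32.5 × 0.5201 = 16.90 V.
(Unloaded: V_out = x·V_DC = 18.6 V.)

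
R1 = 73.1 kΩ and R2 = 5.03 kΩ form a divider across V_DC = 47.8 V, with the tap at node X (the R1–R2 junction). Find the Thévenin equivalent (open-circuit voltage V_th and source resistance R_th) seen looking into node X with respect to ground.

V_th is the unloaded tap voltage: V_DC · R2/(R1+R2) = 47.8 × 0.06438 = 3.077 V.
Zeroing V_DC shorts the top of R1 to ground, so R_th = R1 ‖ R2 = 4.706 kΩ.

V_th ≈ 3.08 V, R_th ≈ 4.71 kΩ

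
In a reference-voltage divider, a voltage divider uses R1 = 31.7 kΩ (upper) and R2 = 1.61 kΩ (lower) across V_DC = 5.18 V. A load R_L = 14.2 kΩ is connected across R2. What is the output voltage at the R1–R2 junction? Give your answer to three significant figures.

First combine the lower leg with the load: R2 ‖ R_L = 1.446 kΩ.
Then V_out = V_DC · R2'/(R1 + R2') = 5.18 × 1.446/33.15 = 0.2260 V.
(Unloaded it would be 0.250 V; the load pulls it down.)

V_out ≈ 0.226 V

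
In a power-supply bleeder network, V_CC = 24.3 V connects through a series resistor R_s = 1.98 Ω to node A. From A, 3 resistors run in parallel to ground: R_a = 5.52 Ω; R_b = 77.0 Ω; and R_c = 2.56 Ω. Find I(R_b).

I ≈ 0.146 A

Equivalent of the parallel group: R_p = 1.710 Ω.
V_A = 24.3 × 1.710/3.690 = 11.26 V.
Branch current I = V_A/R_b = 11.26/77.0 = 0.1462 A.
(Check via current divider: I_total = 6.585 A; share G_k/ΣG = 0.02221 → same result.)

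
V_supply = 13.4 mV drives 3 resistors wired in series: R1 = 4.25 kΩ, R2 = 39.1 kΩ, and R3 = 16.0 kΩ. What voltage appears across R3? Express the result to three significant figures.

V ≈ 3.61 mV

Total series resistance ΣR = 4.25 + 39.1 + 16.0 = 59.35 kΩ.
By the voltage-divider rule, V = 13.4 × 16.00/59.35 = 3.612 mV.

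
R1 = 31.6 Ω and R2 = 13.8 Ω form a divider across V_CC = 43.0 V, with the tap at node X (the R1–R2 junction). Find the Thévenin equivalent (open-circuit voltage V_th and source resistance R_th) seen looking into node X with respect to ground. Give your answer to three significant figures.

V_th ≈ 13.1 V, R_th ≈ 9.61 Ω

V_th is the unloaded tap voltage: V_CC · R2/(R1+R2) = 43.0 × 0.3040 = 13.07 V.
Looking into X with the source shorted: R_th = R1·R2/(R1+R2) = 31.60 × 13.8/45.40 = 9.605 Ω.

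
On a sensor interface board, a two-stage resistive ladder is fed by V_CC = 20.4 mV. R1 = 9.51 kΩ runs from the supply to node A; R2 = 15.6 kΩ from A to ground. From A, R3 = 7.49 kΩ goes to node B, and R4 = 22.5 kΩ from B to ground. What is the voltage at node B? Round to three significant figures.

Node A sees R2 in parallel with the series input of stage 2, R3 + R4 = 29.99 kΩ.
Effective lower resistance at A: R2 ‖ 29.99 = 10.26 kΩ.
So V_A = 20.4 × 0.5190 = 10.59 mV.
Then the unloaded second divider: V_B = V_A × R4/(R3+R4) = 10.59 × 0.7503 = 7.944 mV.

V_B ≈ 7.94 mV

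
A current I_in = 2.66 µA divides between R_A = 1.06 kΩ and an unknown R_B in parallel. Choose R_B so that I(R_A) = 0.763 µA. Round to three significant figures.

R_B ≈ 0.426 kΩ

In a two-way split, I_A/I_in = R_B/(R_A + R_B).
0.763/2.66 = R_B/(R_A + R_B) → R_B = R_A · (0.2868)/(1 − 0.2868) = 1.06 × 0.4022 = 0.4263 kΩ.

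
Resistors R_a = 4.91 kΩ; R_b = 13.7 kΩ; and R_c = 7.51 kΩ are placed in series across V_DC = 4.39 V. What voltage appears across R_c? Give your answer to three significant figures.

ΣR = 4.91 + 13.7 + 7.51 = 26.12 kΩ.
Voltage divider: V = V_DC · (7.510 / 26.12) = 4.39 × 0.2875 = 1.262 V.

V ≈ 1.26 V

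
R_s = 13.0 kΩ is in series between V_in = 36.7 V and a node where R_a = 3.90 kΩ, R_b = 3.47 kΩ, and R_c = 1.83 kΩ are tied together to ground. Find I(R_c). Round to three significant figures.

I ≈ 1.32 mA

Parallel bank: R_p = 1/(1/3.90 + 1/3.47 + 1/1.83) = 0.9166 kΩ.
Node voltage V_A = V_in · R_p/(R_s + R_p) = 36.7 × 0.06586 = 2.417 V.
I(R_c) = V_A / R_c = 2.417/1.83 = 1.321 mA.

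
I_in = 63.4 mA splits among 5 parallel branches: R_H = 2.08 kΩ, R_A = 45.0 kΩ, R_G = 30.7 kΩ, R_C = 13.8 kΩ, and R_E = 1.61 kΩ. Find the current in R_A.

Total conductance ΣG = 1/2.08 + 1/45.0 + 1/30.7 + 1/13.8 + 1/1.61 = 1.229 (units of 1/kΩ).
Current divider: I(R_A) = I_in · G_k/ΣG = 63.4 × (0.02222/1.229) = 63.4 × 0.01808 = 1.146 mA.

I ≈ 1.15 mA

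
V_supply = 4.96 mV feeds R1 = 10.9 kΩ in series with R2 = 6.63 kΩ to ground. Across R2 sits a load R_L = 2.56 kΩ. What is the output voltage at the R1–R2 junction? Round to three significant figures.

The load sits in parallel with R2, giving an effective lower resistance R2' = R2·R_L/(R2+R_L) = 1.847 kΩ.
Now apply the divider: V_out = 4.96 × 0.1449 = 0.7186 mV.

V_out ≈ 0.719 mV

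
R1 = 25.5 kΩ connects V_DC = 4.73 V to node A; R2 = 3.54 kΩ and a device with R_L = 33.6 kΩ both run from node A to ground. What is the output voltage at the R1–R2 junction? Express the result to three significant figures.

R2 ‖ R_L = (3.54 × 33.6)/(3.54 + 33.6) = 3.203 kΩ.
Now apply the divider: V_out = 4.73 × 0.1116 = 0.5278 V.

V_out ≈ 0.528 V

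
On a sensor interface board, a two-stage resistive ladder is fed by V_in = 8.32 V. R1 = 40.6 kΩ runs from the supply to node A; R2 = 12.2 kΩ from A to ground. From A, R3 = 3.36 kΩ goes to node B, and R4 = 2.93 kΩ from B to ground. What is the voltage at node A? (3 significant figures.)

V_A ≈ 0.772 V

Looking into the second stage from A: R3 + R4 = 6.290 kΩ appears in parallel with R2.
Effective lower resistance at A: R2 ‖ 6.290 = 4.150 kΩ.
First divider: V_A = V_in · 4.150/(40.6 + 4.150) = 0.7716 V.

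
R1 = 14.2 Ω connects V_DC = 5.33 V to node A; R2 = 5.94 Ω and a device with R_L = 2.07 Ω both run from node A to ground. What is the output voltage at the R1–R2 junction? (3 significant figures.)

The load sits in parallel with R2, giving an effective lower resistance R2' = R2·R_L/(R2+R_L) = 1.535 Ω.
Now apply the divider: V_out = 5.33 × 0.09756 = 0.5200 V.
(Unloaded it would be 1.57 V; the load pulls it down.)

V_out ≈ 0.520 V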